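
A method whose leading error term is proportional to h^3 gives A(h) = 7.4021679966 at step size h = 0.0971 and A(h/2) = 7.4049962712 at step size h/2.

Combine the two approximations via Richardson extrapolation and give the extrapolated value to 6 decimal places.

Order 3 gives 2^r = 8 and 2^r − 1 = 7.
8·7.4049962712 = 59.2399701696; 59.2399701696 − 7.4021679966 = 51.8378021730
Extrapolated: 51.8378021730 / 7 = 7.4054003104
Shift from A(h/2): +0.0004040392.

7.405400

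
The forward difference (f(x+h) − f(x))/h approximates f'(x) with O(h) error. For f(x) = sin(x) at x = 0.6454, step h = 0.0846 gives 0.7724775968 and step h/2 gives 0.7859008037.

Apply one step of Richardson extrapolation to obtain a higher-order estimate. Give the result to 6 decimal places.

0.799324

Leading term ∝ h^1; use weight 2 = 2^1.
2×0.7859008037 = 1.5718016074; subtract 0.7724775968 → 0.7993240106
R = 0.7993240106/1 = 0.7993240106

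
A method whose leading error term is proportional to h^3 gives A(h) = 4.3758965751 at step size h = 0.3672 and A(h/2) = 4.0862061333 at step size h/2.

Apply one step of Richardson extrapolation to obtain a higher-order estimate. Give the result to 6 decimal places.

4.044822

r = 3, so 2^r = 8.
8×4.0862061333 = 32.6896490664; subtract 4.3758965751 → 28.3137524913
Extrapolated: 28.3137524913 / 7 = 4.0448217845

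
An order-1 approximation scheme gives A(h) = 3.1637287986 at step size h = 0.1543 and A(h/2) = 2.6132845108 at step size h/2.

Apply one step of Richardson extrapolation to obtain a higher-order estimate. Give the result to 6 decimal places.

2.062840

Method order is 1; weight 2^1 = 2.
Top: 2(2.6132845108) − (3.1637287986) = 2.0628402230
2.0628402230 ÷ 1 = 2.0628402230
Correction |R − A(h/2)| = 5.504e-01; gap |A(h/2) − A(h)| = 5.504e-01.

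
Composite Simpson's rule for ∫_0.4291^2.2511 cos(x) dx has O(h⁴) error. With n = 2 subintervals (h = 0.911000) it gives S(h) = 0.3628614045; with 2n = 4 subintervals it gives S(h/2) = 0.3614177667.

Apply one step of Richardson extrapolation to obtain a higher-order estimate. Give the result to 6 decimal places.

0.361322

r = 4, so 2^r = 16.
16 × 0.3614177667 = 5.7826842672; subtract 0.3628614045 → 5.4198228627
Divide by 2^4 − 1 = 15.
Result: 0.3613215242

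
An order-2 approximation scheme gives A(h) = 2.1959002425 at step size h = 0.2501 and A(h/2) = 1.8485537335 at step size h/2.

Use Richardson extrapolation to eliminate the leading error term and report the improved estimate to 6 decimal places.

1.732772

The method has order 2: 2^2 = 4.
Numerator 4 × A(h/2) − A(h) = 4 × 1.8485537335 − 2.1959002425 = 5.1983146915
Extrapolated: 5.1983146915 / 3 = 1.7327715638
Correction |R − A(h/2)| = 1.158e-01; gap |A(h/2) − A(h)| = 3.473e-01.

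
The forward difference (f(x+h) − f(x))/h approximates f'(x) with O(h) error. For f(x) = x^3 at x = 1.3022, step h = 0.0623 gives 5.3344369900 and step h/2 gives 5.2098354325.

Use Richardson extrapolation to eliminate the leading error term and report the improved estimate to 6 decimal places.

With r = 1 the leading error scales as h^1, so the weight is 2^1 = 2.
Difference of the inputs: 5.2098354325 − 5.3344369900 = -0.1246015575
Correction (A(h/2) − A(h))/(2 − 1) = (-0.1246015575)/1 = -0.1246015575
R = A(h/2) + (A(h/2) − A(h))/1 = 5.2098354325 − 0.1246015575 = 5.0852338750
Shift from A(h/2): −0.1246015575.

5.085234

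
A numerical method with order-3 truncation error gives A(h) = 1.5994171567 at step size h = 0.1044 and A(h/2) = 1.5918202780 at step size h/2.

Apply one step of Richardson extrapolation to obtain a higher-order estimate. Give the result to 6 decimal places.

1.590735

Method order is 3; weight 2^3 = 8.
8·1.5918202780 = 12.7345622240; 12.7345622240 − 1.5994171567 = 11.1351450673
Divide by 2^3 − 1 = 7.
Result: 1.5907350096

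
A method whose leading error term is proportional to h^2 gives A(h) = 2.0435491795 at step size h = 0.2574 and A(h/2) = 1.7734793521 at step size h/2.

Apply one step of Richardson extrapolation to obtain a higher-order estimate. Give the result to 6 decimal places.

1.683456

r = 2: numerator weight 4, denominator 3.
Difference of the inputs: 1.7734793521 − 2.0435491795 = -0.2700698274
Correction (A(h/2) − A(h))/(4 − 1) = (-0.2700698274)/3 = -0.0900232758
R = A(h/2) + (A(h/2) − A(h))/3 = 1.7734793521 − 0.0900232758 = 1.6834560763
Shift from A(h/2): −0.0900232758.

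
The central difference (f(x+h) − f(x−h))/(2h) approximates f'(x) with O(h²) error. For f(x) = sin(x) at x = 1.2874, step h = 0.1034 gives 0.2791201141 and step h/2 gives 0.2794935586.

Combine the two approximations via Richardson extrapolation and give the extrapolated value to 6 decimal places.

0.279618

r = 2: numerator weight 4, denominator 3.
4 × 0.2794935586 − 0.2791201141 = 0.8388541203
Divide by 2^2 − 1 = 3.
(4 × 0.2794935586 − 0.2791201141)/(4 − 1) = 0.2796180401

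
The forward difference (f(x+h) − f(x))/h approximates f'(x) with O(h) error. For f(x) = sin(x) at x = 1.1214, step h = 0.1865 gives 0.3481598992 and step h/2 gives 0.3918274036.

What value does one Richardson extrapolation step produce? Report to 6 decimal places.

Order 1 gives 2^r = 2 and 2^r − 1 = 1.
2 × 0.3918274036 = 0.7836548072; subtract 0.3481598992 → 0.4354949080
R = 0.4354949080/1 = 0.4354949080

0.435495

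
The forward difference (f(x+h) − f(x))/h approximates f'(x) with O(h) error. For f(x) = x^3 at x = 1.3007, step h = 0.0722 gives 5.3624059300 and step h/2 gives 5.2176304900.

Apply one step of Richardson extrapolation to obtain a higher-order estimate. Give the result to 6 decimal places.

5.072855

r = 1, so 2^r = 2.
A(h/2) − A(h) = 5.2176304900 − 5.3624059300 = -0.1447754400
Divide by 2^1 − 1 = 1: (-0.1447754400)/1 = -0.1447754400
R = A(h/2) + (A(h/2) − A(h))/1 = 5.2176304900 − 0.1447754400 = 5.0728550500
Shift from A(h/2): −0.1447754400.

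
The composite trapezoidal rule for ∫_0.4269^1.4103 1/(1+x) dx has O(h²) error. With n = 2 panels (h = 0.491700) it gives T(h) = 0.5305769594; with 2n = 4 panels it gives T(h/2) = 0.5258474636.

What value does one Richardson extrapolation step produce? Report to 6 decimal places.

Error is O(h^2); halving h shrinks it by 2^2 = 4.
A(h/2) − A(h) = 0.5258474636 − 0.5305769594 = -0.0047294958
Correction (A(h/2) − A(h))/(4 − 1) = (-0.0047294958)/3 = -0.0015764986
R = 0.5258474636 − 0.0015764986 = 0.5242709650

0.524271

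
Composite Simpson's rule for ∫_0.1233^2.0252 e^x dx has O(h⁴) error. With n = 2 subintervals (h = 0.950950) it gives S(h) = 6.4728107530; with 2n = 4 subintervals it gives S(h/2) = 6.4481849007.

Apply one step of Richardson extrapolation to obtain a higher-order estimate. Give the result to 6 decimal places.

6.446543

Method order is 4; weight 2^4 = 16.
Weighted: 103.1709584112 − 6.4728107530 = 96.6981476582
Extrapolated: 96.6981476582 / 15 = 6.4465431772
Shift from A(h/2): −0.0016417235.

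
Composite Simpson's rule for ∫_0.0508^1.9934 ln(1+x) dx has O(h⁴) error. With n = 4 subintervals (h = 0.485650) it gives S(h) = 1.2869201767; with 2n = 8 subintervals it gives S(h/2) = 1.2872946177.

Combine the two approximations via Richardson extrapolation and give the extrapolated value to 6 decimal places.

With r = 4 the leading error scales as h^4, so the weight is 2^4 = 16.
16×1.2872946177 − 1.2869201767 = 19.3097937065
Divide by 2^4 − 1 = 15.
So the Richardson estimate is 1.2873195804.
Correction |R − A(h/2)| = 2.496e-05; gap |A(h/2) − A(h)| = 3.744e-04.

1.287320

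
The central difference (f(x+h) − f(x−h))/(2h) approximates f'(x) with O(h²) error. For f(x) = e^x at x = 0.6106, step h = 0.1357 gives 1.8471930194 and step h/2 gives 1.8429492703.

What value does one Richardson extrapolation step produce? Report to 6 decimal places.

r = 2, so 2^r = 4.
Top: 4(1.8429492703) − (1.8471930194) = 5.5246040618
Divide by 2^2 − 1 = 3.
(4·1.8429492703 − 1.8471930194)/(4 − 1) = 1.8415346873
Shift from A(h/2): −0.0014145830.

1.841535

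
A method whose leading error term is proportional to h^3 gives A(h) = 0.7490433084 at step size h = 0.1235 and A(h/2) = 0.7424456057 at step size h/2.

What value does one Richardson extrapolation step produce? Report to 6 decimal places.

0.741503

Leading term ∝ h^3; use weight 8 = 2^3.
Numerator 8·A(h/2) − A(h) = 8·0.7424456057 − 0.7490433084 = 5.1905215372
R = 5.1905215372/7 = 0.7415030767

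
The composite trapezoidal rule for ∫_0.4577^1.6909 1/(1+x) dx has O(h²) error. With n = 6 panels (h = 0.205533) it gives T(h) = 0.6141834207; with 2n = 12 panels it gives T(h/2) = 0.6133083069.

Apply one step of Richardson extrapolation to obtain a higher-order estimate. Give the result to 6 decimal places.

The method has order 2: 2^2 = 4.
4·0.6133083069 − 0.6141834207 = 1.8390498069
Divide by 2^2 − 1 = 3.
R = 1.8390498069/3 = 0.6130166023

0.613017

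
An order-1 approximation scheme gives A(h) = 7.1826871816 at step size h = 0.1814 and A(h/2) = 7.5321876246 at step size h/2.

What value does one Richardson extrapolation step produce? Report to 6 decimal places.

7.881688

r = 1, so 2^r = 2.
Numerator 2*A(h/2) − A(h) = 2*7.5321876246 − 7.1826871816 = 7.8816880676
Divide by 2^1 − 1 = 1.
So the Richardson estimate is 7.8816880676.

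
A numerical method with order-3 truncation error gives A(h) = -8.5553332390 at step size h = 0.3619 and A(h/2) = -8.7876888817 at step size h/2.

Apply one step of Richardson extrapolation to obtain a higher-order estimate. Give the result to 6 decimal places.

r = 3, so 2^r = 8.
A(h/2) − A(h) = -8.7876888817 − (-8.5553332390) = -0.2323556427
Divide by 2^3 − 1 = 7: (-0.2323556427)/7 = -0.0331936632
R = A(h/2) + (A(h/2) − A(h))/7 = -8.7876888817 − 0.0331936632 = -8.8208825449
Correction |R − A(h/2)| = 3.319e-02; gap |A(h/2) − A(h)| = 2.324e-01.

-8.820883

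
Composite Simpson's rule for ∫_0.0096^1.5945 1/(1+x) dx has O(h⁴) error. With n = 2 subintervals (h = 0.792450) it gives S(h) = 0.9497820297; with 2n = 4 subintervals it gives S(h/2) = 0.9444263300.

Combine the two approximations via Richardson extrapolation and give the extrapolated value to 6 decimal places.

With r = 4 the leading error scales as h^4, so the weight is 2^4 = 16.
Numerator 16·A(h/2) − A(h) = 16·0.9444263300 − 0.9497820297 = 14.1610392503
Divide by 2^4 − 1 = 15.
Result: 0.9440692834
Correction |R − A(h/2)| = 3.570e-04; gap |A(h/2) − A(h)| = 5.356e-03.

0.944069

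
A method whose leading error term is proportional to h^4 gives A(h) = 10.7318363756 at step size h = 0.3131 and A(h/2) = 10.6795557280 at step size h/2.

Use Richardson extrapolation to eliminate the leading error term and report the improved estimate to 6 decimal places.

10.676070

Error is O(h^4); halving h shrinks it by 2^4 = 16.
16*10.6795557280 = 170.8728916480; subtract 10.7318363756 → 160.1410552724
(16*10.6795557280 − 10.7318363756)/(16 − 1) = 10.6760703515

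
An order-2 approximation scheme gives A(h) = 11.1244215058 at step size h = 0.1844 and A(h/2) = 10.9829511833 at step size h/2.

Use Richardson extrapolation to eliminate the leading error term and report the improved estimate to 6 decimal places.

10.935794

The method has order 2: 2^2 = 4.
Weighted: 43.9318047332 − 11.1244215058 = 32.8073832274
Divide by 2^2 − 1 = 3.
Extrapolated: 32.8073832274 / 3 = 10.9357944091
Gap between inputs: 1.415e-01; correction applied: −0.0471567742.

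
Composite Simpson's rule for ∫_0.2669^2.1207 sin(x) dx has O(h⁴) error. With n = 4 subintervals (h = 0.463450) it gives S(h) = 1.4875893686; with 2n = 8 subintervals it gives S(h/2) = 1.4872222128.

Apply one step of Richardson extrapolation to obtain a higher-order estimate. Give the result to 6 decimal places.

1.487198

The method has order 4: 2^4 = 16.
16 × 1.4872222128 − 1.4875893686 = 22.3079660362
Extrapolated: 22.3079660362 / 15 = 1.4871977357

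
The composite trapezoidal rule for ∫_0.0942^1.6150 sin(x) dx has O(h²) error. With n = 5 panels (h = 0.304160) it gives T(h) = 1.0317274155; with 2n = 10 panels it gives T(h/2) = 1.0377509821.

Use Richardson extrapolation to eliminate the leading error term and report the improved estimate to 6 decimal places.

1.039759

r = 2, so 2^r = 4.
Numerator 4 × A(h/2) − A(h) = 4 × 1.0377509821 − 1.0317274155 = 3.1192765129
Extrapolated: 3.1192765129 / 3 = 1.0397588376
Correction |R − A(h/2)| = 2.008e-03; gap |A(h/2) − A(h)| = 6.024e-03.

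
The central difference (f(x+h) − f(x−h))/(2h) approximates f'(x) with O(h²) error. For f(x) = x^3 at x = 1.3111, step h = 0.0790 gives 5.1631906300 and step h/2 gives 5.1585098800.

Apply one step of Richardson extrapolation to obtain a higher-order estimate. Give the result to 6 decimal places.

5.156950

With r = 2 the leading error scales as h^2, so the weight is 2^2 = 4.
4*5.1585098800 = 20.6340395200; subtract 5.1631906300 → 15.4708488900
Denominator 4 − 1 = 3.
15.4708488900 ÷ 3 = 5.1569496300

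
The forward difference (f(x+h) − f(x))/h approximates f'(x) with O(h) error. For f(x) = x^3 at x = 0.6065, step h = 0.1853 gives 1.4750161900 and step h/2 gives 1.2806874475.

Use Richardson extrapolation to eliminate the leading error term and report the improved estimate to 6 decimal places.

1.086359

Leading term ∝ h^1; use weight 2 = 2^1.
2×1.2806874475 = 2.5613748950; subtract 1.4750161900 → 1.0863587050
Denominator 2 − 1 = 1.
1.0863587050 ÷ 1 = 1.0863587050
Correction |R − A(h/2)| = 1.943e-01; gap |A(h/2) − A(h)| = 1.943e-01.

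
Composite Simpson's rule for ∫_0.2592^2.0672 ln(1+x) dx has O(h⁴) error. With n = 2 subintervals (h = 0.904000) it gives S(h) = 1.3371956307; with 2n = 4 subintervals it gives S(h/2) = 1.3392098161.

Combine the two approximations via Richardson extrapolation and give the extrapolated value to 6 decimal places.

Leading term ∝ h^4; use weight 16 = 2^4.
Difference of the inputs: 1.3392098161 − 1.3371956307 = 0.0020141854
Divide by 2^4 − 1 = 15: 0.0020141854/15 = 0.0001342790
R = A(h/2) + (A(h/2) − A(h))/15 = 1.3392098161 + 0.0001342790 = 1.3393440951

1.339344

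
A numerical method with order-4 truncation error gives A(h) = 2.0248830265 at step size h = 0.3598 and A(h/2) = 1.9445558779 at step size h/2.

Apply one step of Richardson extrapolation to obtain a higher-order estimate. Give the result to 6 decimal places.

r = 4: numerator weight 16, denominator 15.
Numerator 16×A(h/2) − A(h) = 16×1.9445558779 − 2.0248830265 = 29.0880110199
Divide by 2^4 − 1 = 15.
R = 29.0880110199/15 = 1.9392007347
Gap between inputs: 8.033e-02; correction applied: −0.0053551432.

1.939201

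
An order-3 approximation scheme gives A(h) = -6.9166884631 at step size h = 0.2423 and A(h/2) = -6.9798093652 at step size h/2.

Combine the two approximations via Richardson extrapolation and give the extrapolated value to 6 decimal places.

r = 3: numerator weight 8, denominator 7.
Top: 8(-6.9798093652) − (-6.9166884631) = -48.9217864585
(-48.9217864585) ÷ 7 = -6.9888266369

-6.988827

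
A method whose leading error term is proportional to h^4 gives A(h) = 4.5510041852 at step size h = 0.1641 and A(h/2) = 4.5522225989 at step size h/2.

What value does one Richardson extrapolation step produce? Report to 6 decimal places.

r = 4: numerator weight 16, denominator 15.
16 × 4.5522225989 = 72.8355615824; 72.8355615824 − 4.5510041852 = 68.2845573972
R = 68.2845573972/15 = 4.5523038265
Shift from A(h/2): +0.0000812276.

4.552304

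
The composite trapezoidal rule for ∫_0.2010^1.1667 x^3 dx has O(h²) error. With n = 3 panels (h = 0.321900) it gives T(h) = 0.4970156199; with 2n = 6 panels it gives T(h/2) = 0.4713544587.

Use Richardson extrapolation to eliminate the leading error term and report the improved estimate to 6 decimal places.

0.462801

The method has order 2: 2^2 = 4.
Numerator 4·A(h/2) − A(h) = 4·0.4713544587 − 0.4970156199 = 1.3884022149
Extrapolated: 1.3884022149 / 3 = 0.4628007383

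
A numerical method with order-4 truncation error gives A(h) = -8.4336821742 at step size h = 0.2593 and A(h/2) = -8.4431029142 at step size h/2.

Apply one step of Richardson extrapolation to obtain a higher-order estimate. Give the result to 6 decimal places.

r = 4: numerator weight 16, denominator 15.
Top: 16(-8.4431029142) − (-8.4336821742) = -126.6559644530
(16 × (-8.4431029142) − (-8.4336821742))/(16 − 1) = -8.4437309635

-8.443731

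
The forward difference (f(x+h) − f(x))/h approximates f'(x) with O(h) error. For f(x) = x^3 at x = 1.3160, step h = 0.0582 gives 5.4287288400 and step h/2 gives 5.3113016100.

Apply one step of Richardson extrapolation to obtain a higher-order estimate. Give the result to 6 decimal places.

r = 1: numerator weight 2, denominator 1.
2·5.3113016100 = 10.6226032200; 10.6226032200 − 5.4287288400 = 5.1938743800
Extrapolated: 5.1938743800 / 1 = 5.1938743800
Correction |R − A(h/2)| = 1.174e-01; gap |A(h/2) − A(h)| = 1.174e-01.

5.193874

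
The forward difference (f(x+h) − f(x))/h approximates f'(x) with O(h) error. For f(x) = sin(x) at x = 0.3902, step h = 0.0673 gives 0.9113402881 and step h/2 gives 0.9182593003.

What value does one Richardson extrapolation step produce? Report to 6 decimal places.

Method order is 1; weight 2^1 = 2.
2×0.9182593003 = 1.8365186006; subtract 0.9113402881 → 0.9251783125
(2×0.9182593003 − 0.9113402881)/(2 − 1) = 0.9251783125

0.925178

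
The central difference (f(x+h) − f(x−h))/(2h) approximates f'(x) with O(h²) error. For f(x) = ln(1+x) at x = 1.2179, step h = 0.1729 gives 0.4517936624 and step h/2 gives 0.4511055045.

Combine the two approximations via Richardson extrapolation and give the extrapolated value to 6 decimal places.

r = 2: numerator weight 4, denominator 3.
Difference of the inputs: 0.4511055045 − 0.4517936624 = -0.0006881579
Correction (A(h/2) − A(h))/(4 − 1) = (-0.0006881579)/3 = -0.0002293860
R = A(h/2) + (A(h/2) − A(h))/3 = 0.4511055045 − 0.0002293860 = 0.4508761185
Shift from A(h/2): −0.0002293860.

0.450876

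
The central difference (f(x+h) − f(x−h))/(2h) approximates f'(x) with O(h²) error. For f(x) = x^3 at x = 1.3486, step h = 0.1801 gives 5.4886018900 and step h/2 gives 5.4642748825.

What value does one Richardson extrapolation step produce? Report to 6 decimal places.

Order 2 gives 2^r = 4 and 2^r − 1 = 3.
Weighted: 21.8570995300 − 5.4886018900 = 16.3684976400
Divide by 2^2 − 1 = 3.
Result: 5.4561658800
Shift from A(h/2): −0.0081090025.

5.456166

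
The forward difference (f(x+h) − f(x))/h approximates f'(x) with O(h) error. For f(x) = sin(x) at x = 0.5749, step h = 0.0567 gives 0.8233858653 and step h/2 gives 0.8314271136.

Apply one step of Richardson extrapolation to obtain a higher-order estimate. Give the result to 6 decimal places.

Leading term ∝ h^1; use weight 2 = 2^1.
2×0.8314271136 = 1.6628542272; 1.6628542272 − 0.8233858653 = 0.8394683619
Extrapolated: 0.8394683619 / 1 = 0.8394683619
Gap between inputs: 8.041e-03; correction applied: +0.0080412483.

0.839468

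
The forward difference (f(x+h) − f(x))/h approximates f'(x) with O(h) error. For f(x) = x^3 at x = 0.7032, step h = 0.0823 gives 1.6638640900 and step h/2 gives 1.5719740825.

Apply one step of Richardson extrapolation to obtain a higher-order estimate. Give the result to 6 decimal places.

Error is O(h^1); halving h shrinks it by 2^1 = 2.
2 × 1.5719740825 = 3.1439481650; subtract 1.6638640900 → 1.4800840750
R = 1.4800840750/1 = 1.4800840750

1.480084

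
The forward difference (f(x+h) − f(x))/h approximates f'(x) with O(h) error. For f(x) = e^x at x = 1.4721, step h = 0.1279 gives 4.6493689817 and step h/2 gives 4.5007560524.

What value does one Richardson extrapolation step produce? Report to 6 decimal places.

Order 1 gives 2^r = 2 and 2^r − 1 = 1.
2×4.5007560524 − 4.6493689817 = 4.3521431231
Divide by 2^1 − 1 = 1.
Result: 4.3521431231

4.352143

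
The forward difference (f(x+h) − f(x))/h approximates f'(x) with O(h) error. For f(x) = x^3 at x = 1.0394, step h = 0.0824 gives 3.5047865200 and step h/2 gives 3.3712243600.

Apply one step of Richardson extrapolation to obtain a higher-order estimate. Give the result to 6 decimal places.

3.237662

The method has order 1: 2^1 = 2.
Difference of the inputs: 3.3712243600 − 3.5047865200 = -0.1335621600
Correction (A(h/2) − A(h))/(2 − 1) = (-0.1335621600)/1 = -0.1335621600
R = A(h/2) + (A(h/2) − A(h))/1 = 3.3712243600 − 0.1335621600 = 3.2376622000
Shift from A(h/2): −0.1335621600.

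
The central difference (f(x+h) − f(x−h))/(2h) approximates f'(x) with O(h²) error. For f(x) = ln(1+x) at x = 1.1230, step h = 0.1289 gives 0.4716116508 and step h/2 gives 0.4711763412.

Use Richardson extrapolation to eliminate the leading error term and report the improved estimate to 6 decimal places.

Error is O(h^2); halving h shrinks it by 2^2 = 4.
Numerator 4*A(h/2) − A(h) = 4*0.4711763412 − 0.4716116508 = 1.4130937140
Extrapolated: 1.4130937140 / 3 = 0.4710312380

0.471031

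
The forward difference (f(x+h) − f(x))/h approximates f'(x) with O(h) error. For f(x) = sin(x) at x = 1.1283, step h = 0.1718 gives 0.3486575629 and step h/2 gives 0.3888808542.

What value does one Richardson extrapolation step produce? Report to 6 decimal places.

0.429104

Method order is 1; weight 2^1 = 2.
2·0.3888808542 − 0.3486575629 = 0.4291041455
Denominator 2 − 1 = 1.
Result: 0.4291041455
Shift from A(h/2): +0.0402232913.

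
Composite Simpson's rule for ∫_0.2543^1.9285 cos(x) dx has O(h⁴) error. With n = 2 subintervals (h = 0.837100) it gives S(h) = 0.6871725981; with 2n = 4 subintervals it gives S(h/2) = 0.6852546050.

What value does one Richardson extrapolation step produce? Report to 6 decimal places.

r = 4: numerator weight 16, denominator 15.
16×0.6852546050 = 10.9640736800; 10.9640736800 − 0.6871725981 = 10.2769010819
Denominator 16 − 1 = 15.
(16×0.6852546050 − 0.6871725981)/(16 − 1) = 0.6851267388

0.685127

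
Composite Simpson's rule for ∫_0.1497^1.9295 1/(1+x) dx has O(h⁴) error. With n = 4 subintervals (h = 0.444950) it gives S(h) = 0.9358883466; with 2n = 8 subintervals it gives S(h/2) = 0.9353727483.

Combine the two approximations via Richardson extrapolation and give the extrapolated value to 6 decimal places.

0.935338

Method order is 4; weight 2^4 = 16.
Difference of the inputs: 0.9353727483 − 0.9358883466 = -0.0005155983
Correction (A(h/2) − A(h))/(16 − 1) = (-0.0005155983)/15 = -0.0000343732
R = 0.9353727483 − 0.0000343732 = 0.9353383751
Shift from A(h/2): −0.0000343732.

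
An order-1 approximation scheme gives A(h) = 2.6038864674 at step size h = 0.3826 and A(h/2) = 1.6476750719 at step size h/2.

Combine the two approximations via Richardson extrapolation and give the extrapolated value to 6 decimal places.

Method order is 1; weight 2^1 = 2.
Difference of the inputs: 1.6476750719 − 2.6038864674 = -0.9562113955
Divide by 2^1 − 1 = 1: (-0.9562113955)/1 = -0.9562113955
R = A(h/2) + (A(h/2) − A(h))/1 = 1.6476750719 − 0.9562113955 = 0.6914636764

0.691464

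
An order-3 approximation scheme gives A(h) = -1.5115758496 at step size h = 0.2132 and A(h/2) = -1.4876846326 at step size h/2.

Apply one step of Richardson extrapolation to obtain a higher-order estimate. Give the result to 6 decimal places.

-1.484272

r = 3: numerator weight 8, denominator 7.
8·(-1.4876846326) = -11.9014770608; subtract (-1.5115758496) → -10.3899012112
Denominator 8 − 1 = 7.
(-10.3899012112) ÷ 7 = -1.4842716016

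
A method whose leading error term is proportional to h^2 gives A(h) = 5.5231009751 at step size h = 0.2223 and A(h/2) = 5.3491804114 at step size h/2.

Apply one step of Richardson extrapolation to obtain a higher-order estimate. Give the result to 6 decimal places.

5.291207

Leading term ∝ h^2; use weight 4 = 2^2.
4·5.3491804114 = 21.3967216456; 21.3967216456 − 5.5231009751 = 15.8736206705
Divide by 2^2 − 1 = 3.
Extrapolated: 15.8736206705 / 3 = 5.2912068902
Correction |R − A(h/2)| = 5.797e-02; gap |A(h/2) − A(h)| = 1.739e-01.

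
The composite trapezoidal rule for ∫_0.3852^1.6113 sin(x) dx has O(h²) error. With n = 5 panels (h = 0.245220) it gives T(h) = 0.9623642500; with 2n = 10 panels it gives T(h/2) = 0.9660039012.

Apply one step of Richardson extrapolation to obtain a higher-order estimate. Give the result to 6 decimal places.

r = 2, so 2^r = 4.
4 × 0.9660039012 − 0.9623642500 = 2.9016513548
Divide by 2^2 − 1 = 3.
2.9016513548 ÷ 3 = 0.9672171183
Gap between inputs: 3.640e-03; correction applied: +0.0012132171.

0.967217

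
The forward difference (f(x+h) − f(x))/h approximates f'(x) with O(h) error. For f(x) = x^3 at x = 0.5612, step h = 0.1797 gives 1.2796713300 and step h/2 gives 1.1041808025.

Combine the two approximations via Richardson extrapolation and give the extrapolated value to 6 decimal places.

r = 1, so 2^r = 2.
Top: 2(1.1041808025) − (1.2796713300) = 0.9286902750
(2×1.1041808025 − 1.2796713300)/(2 − 1) = 0.9286902750

0.928690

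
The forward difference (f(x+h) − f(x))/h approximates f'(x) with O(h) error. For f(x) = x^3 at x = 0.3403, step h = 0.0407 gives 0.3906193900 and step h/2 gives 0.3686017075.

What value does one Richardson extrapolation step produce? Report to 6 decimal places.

0.346584

Error is O(h^1); halving h shrinks it by 2^1 = 2.
2^1*A(h/2) = 0.7372034150; minus A(h) gives 0.3465840250.
0.3465840250 ÷ 1 = 0.3465840250
Correction |R − A(h/2)| = 2.202e-02; gap |A(h/2) − A(h)| = 2.202e-02.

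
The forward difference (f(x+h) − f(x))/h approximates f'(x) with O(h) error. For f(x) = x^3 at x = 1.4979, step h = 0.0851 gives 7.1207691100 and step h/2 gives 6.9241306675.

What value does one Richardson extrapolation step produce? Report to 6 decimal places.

r = 1: numerator weight 2, denominator 1.
Numerator 2 × A(h/2) − A(h) = 2 × 6.9241306675 − 7.1207691100 = 6.7274922250
Divide by 2^1 − 1 = 1.
(2 × 6.9241306675 − 7.1207691100)/(2 − 1) = 6.7274922250

6.727492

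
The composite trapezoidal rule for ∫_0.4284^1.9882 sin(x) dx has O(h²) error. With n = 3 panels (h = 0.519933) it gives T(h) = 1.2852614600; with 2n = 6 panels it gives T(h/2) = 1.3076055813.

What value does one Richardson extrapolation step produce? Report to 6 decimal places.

1.315054

The method has order 2: 2^2 = 4.
Top: 4(1.3076055813) − (1.2852614600) = 3.9451608652
Extrapolated: 3.9451608652 / 3 = 1.3150536217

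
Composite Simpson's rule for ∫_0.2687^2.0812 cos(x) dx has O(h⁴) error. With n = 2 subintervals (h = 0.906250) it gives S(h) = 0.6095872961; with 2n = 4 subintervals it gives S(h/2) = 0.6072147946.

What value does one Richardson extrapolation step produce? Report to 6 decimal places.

Order 4 gives 2^r = 16 and 2^r − 1 = 15.
Numerator 16·A(h/2) − A(h) = 16·0.6072147946 − 0.6095872961 = 9.1058494175
Denominator 16 − 1 = 15.
Result: 0.6070566278
Correction |R − A(h/2)| = 1.582e-04; gap |A(h/2) − A(h)| = 2.373e-03.

0.607057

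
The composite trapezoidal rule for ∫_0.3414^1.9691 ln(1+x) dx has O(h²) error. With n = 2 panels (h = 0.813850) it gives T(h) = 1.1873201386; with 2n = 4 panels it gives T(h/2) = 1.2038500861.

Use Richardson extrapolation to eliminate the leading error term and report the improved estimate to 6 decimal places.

Method order is 2; weight 2^2 = 4.
4×1.2038500861 = 4.8154003444; 4.8154003444 − 1.1873201386 = 3.6280802058
R = 3.6280802058/3 = 1.2093600686
Shift from A(h/2): +0.0055099825.

1.209360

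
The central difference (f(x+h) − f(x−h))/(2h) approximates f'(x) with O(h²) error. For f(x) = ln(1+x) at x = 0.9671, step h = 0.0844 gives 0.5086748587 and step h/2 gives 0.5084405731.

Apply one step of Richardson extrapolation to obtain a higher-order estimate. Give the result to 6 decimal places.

With r = 2 the leading error scales as h^2, so the weight is 2^2 = 4.
4*0.5084405731 = 2.0337622924; subtract 0.5086748587 → 1.5250874337
Divide by 2^2 − 1 = 3.
R = 1.5250874337/3 = 0.5083624779
Shift from A(h/2): −0.0000780952.

0.508362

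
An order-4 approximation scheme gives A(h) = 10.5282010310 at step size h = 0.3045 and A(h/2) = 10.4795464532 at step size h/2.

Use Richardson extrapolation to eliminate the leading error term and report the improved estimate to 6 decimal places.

r = 4: numerator weight 16, denominator 15.
Difference of the inputs: 10.4795464532 − 10.5282010310 = -0.0486545778
Divide by 2^4 − 1 = 15: (-0.0486545778)/15 = -0.0032436385
R = 10.4795464532 − 0.0032436385 = 10.4763028147

10.476303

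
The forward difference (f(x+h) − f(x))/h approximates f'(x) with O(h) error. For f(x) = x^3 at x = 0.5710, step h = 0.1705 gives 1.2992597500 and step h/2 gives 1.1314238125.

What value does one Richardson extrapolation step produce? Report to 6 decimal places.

Order 1 gives 2^r = 2 and 2^r − 1 = 1.
2×1.1314238125 = 2.2628476250; subtract 1.2992597500 → 0.9635878750
Divide by 2^1 − 1 = 1.
(2×1.1314238125 − 1.2992597500)/(2 − 1) = 0.9635878750
Shift from A(h/2): −0.1678359375.

0.963588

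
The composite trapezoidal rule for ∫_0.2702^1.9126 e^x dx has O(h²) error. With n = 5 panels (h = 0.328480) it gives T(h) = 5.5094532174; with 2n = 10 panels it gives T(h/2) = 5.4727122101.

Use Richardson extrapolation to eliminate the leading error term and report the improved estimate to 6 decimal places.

Error is O(h^2); halving h shrinks it by 2^2 = 4.
Numerator 4*A(h/2) − A(h) = 4*5.4727122101 − 5.5094532174 = 16.3813956230
R = 16.3813956230/3 = 5.4604652077

5.460465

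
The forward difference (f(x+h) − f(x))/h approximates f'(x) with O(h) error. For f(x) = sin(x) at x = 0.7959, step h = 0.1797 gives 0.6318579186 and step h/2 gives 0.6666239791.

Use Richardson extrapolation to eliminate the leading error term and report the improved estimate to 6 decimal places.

Leading term ∝ h^1; use weight 2 = 2^1.
2·0.6666239791 − 0.6318579186 = 0.7013900396
R = 0.7013900396/1 = 0.7013900396

0.701390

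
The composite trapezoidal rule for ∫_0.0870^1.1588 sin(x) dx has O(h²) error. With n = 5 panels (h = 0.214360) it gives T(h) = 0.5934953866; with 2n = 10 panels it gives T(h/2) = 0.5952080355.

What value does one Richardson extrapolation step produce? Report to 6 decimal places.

0.595779

r = 2, so 2^r = 4.
4 × 0.5952080355 − 0.5934953866 = 1.7873367554
Divide by 2^2 − 1 = 3.
Extrapolated: 1.7873367554 / 3 = 0.5957789185
Correction |R − A(h/2)| = 5.709e-04; gap |A(h/2) − A(h)| = 1.713e-03.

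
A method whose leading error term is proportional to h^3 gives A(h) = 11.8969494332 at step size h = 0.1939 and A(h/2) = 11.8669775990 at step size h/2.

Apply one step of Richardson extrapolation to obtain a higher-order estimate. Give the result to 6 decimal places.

With r = 3 the leading error scales as h^3, so the weight is 2^3 = 8.
2^3*A(h/2) = 94.9358207920; minus A(h) gives 83.0388713588.
Divide by 2^3 − 1 = 7.
So the Richardson estimate is 11.8626959084.

11.862696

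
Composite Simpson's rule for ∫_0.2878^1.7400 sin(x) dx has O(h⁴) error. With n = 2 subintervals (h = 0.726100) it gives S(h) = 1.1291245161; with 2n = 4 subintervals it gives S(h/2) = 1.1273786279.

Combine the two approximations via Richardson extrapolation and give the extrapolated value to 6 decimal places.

Method order is 4; weight 2^4 = 16.
Weighted: 18.0380580464 − 1.1291245161 = 16.9089335303
16.9089335303 ÷ 15 = 1.1272622354

1.127262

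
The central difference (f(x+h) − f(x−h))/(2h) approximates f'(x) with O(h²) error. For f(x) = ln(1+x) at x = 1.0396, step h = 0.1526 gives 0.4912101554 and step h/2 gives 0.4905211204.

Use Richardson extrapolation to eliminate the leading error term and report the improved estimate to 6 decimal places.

The method has order 2: 2^2 = 4.
Top: 4(0.4905211204) − (0.4912101554) = 1.4708743262
Extrapolated: 1.4708743262 / 3 = 0.4902914421

0.490291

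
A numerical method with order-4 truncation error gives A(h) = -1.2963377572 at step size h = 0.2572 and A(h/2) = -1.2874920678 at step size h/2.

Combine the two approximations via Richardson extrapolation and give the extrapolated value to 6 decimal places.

Error is O(h^4); halving h shrinks it by 2^4 = 16.
2^4*A(h/2) = -20.5998730848; minus A(h) gives -19.3035353276.
(16*(-1.2874920678) − (-1.2963377572))/(16 − 1) = -1.2869023552
Correction |R − A(h/2)| = 5.897e-04; gap |A(h/2) − A(h)| = 8.846e-03.

-1.286902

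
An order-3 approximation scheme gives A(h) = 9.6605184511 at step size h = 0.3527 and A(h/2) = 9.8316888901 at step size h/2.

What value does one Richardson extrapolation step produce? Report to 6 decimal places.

9.856142

Method order is 3; weight 2^3 = 8.
8 × 9.8316888901 − 9.6605184511 = 68.9929926697
Extrapolated: 68.9929926697 / 7 = 9.8561418100
Correction |R − A(h/2)| = 2.445e-02; gap |A(h/2) − A(h)| = 1.712e-01.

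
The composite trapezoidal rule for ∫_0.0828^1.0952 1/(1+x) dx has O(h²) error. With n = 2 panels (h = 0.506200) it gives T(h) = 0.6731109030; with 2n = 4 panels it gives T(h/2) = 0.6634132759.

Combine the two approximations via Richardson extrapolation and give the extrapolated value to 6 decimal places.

The method has order 2: 2^2 = 4.
4 × 0.6634132759 − 0.6731109030 = 1.9805422006
Extrapolated: 1.9805422006 / 3 = 0.6601807335
Correction |R − A(h/2)| = 3.233e-03; gap |A(h/2) − A(h)| = 9.698e-03.

0.660181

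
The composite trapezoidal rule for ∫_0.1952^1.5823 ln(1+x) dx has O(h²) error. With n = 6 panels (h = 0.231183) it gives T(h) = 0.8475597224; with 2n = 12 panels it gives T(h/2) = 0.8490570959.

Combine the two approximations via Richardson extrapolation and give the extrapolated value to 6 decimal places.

0.849556

Method order is 2; weight 2^2 = 4.
Numerator 4 × A(h/2) − A(h) = 4 × 0.8490570959 − 0.8475597224 = 2.5486686612
Denominator 4 − 1 = 3.
2.5486686612 ÷ 3 = 0.8495562204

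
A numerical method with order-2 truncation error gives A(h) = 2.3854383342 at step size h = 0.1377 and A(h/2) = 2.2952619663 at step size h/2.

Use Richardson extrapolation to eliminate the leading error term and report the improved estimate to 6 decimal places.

Method order is 2; weight 2^2 = 4.
2^2 × A(h/2) = 9.1810478652; minus A(h) gives 6.7956095310.
Divide by 2^2 − 1 = 3.
6.7956095310 ÷ 3 = 2.2652031770
Correction |R − A(h/2)| = 3.006e-02; gap |A(h/2) − A(h)| = 9.018e-02.

2.265203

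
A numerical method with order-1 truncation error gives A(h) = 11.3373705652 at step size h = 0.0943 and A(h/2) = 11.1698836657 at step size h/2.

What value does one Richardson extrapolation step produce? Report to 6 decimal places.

11.002397

The method has order 1: 2^1 = 2.
2^1 × A(h/2) = 22.3397673314; minus A(h) gives 11.0023967662.
Divide by 2^1 − 1 = 1.
Result: 11.0023967662
Gap between inputs: 1.675e-01; correction applied: −0.1674868995.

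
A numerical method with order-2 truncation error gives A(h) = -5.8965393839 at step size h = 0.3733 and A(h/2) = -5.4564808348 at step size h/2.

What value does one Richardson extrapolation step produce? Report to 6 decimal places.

With r = 2 the leading error scales as h^2, so the weight is 2^2 = 4.
Numerator 4 × A(h/2) − A(h) = 4 × (-5.4564808348) − (-5.8965393839) = -15.9293839553
Denominator 4 − 1 = 3.
R = (-15.9293839553)/3 = -5.3097946518
Correction |R − A(h/2)| = 1.467e-01; gap |A(h/2) − A(h)| = 4.401e-01.

-5.309795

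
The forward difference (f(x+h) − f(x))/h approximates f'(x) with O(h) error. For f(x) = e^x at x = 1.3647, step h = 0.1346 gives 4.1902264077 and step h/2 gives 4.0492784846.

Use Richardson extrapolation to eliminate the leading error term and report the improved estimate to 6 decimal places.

3.908331

r = 1, so 2^r = 2.
2 × 4.0492784846 − 4.1902264077 = 3.9083305615
R = 3.9083305615/1 = 3.9083305615
Correction |R − A(h/2)| = 1.409e-01; gap |A(h/2) − A(h)| = 1.409e-01.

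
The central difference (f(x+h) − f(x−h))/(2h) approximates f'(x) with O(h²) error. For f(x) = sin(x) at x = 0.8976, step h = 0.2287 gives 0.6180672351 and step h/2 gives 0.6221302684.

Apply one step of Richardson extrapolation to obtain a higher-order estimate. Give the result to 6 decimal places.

r = 2: numerator weight 4, denominator 3.
4*0.6221302684 − 0.6180672351 = 1.8704538385
Denominator 4 − 1 = 3.
1.8704538385 ÷ 3 = 0.6234846128

0.623485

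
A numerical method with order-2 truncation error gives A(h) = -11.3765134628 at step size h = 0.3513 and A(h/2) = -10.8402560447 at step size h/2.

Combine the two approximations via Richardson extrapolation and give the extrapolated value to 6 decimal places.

With r = 2 the leading error scales as h^2, so the weight is 2^2 = 4.
Weighted: (-43.3610241788) − (-11.3765134628) = -31.9845107160
Divide by 2^2 − 1 = 3.
R = (-31.9845107160)/3 = -10.6615035720

-10.661504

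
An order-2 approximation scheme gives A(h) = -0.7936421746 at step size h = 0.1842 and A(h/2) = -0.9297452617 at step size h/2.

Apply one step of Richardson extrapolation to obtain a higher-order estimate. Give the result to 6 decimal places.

r = 2, so 2^r = 4.
2^2·A(h/2) = -3.7189810468; minus A(h) gives -2.9253388722.
(4·(-0.9297452617) − (-0.7936421746))/(4 − 1) = -0.9751129574
Gap between inputs: 1.361e-01; correction applied: −0.0453676957.

-0.975113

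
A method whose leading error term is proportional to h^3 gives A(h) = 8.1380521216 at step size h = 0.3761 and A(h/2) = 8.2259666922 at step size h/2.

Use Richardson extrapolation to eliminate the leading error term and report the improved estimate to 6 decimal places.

8.238526

r = 3, so 2^r = 8.
Numerator 8*A(h/2) − A(h) = 8*8.2259666922 − 8.1380521216 = 57.6696814160
Extrapolated: 57.6696814160 / 7 = 8.2385259166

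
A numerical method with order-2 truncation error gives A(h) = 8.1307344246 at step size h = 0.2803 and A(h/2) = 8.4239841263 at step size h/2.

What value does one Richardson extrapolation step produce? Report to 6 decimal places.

Order 2 gives 2^r = 4 and 2^r − 1 = 3.
4*8.4239841263 = 33.6959365052; subtract 8.1307344246 → 25.5652020806
R = 25.5652020806/3 = 8.5217340269
Shift from A(h/2): +0.0977499006.

8.521734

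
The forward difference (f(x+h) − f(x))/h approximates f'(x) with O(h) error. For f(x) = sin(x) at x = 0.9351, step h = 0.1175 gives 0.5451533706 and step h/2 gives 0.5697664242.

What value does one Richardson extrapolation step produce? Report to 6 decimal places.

Method order is 1; weight 2^1 = 2.
2·0.5697664242 = 1.1395328484; subtract 0.5451533706 → 0.5943794778
(2·0.5697664242 − 0.5451533706)/(2 − 1) = 0.5943794778

0.594379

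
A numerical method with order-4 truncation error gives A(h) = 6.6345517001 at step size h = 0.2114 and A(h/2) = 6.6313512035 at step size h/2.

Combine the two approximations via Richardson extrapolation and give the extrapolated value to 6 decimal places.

6.631138

With r = 4 the leading error scales as h^4, so the weight is 2^4 = 16.
Weighted: 106.1016192560 − 6.6345517001 = 99.4670675559
Divide by 2^4 − 1 = 15.
99.4670675559 ÷ 15 = 6.6311378371
Correction |R − A(h/2)| = 2.134e-04; gap |A(h/2) − A(h)| = 3.200e-03.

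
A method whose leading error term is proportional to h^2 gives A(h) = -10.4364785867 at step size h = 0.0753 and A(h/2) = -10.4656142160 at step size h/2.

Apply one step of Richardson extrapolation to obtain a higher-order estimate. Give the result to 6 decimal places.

-10.475326

The method has order 2: 2^2 = 4.
A(h/2) − A(h) = -10.4656142160 − (-10.4364785867) = -0.0291356293
Divide by 2^2 − 1 = 3: (-0.0291356293)/3 = -0.0097118764
R = -10.4656142160 − 0.0097118764 = -10.4753260924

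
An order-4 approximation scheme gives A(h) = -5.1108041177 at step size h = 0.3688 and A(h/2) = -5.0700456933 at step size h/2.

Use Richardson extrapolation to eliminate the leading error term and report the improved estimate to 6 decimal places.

-5.067328

Error is O(h^4); halving h shrinks it by 2^4 = 16.
A(h/2) − A(h) = -5.0700456933 − (-5.1108041177) = 0.0407584244
Divide by 2^4 − 1 = 15: 0.0407584244/15 = 0.0027172283
R = -5.0700456933 + 0.0027172283 = -5.0673284650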